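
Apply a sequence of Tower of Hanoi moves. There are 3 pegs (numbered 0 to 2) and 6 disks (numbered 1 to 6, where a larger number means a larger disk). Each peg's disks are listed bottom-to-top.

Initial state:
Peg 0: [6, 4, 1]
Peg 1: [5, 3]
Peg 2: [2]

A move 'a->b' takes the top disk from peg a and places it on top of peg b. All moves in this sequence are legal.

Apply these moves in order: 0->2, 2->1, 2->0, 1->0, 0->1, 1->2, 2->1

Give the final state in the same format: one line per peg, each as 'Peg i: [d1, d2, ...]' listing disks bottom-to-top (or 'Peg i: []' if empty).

Answer: Peg 0: [6, 4, 2]
Peg 1: [5, 3, 1]
Peg 2: []

Derivation:
After move 1 (0->2):
Peg 0: [6, 4]
Peg 1: [5, 3]
Peg 2: [2, 1]

After move 2 (2->1):
Peg 0: [6, 4]
Peg 1: [5, 3, 1]
Peg 2: [2]

After move 3 (2->0):
Peg 0: [6, 4, 2]
Peg 1: [5, 3, 1]
Peg 2: []

After move 4 (1->0):
Peg 0: [6, 4, 2, 1]
Peg 1: [5, 3]
Peg 2: []

After move 5 (0->1):
Peg 0: [6, 4, 2]
Peg 1: [5, 3, 1]
Peg 2: []

After move 6 (1->2):
Peg 0: [6, 4, 2]
Peg 1: [5, 3]
Peg 2: [1]

After move 7 (2->1):
Peg 0: [6, 4, 2]
Peg 1: [5, 3, 1]
Peg 2: []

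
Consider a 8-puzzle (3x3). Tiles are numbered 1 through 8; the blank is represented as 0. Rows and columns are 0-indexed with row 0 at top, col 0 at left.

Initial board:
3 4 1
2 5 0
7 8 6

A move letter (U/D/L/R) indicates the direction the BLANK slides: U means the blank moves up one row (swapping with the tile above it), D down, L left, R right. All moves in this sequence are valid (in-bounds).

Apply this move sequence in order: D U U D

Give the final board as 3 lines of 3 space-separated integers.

Answer: 3 4 1
2 5 0
7 8 6

Derivation:
After move 1 (D):
3 4 1
2 5 6
7 8 0

After move 2 (U):
3 4 1
2 5 0
7 8 6

After move 3 (U):
3 4 0
2 5 1
7 8 6

After move 4 (D):
3 4 1
2 5 0
7 8 6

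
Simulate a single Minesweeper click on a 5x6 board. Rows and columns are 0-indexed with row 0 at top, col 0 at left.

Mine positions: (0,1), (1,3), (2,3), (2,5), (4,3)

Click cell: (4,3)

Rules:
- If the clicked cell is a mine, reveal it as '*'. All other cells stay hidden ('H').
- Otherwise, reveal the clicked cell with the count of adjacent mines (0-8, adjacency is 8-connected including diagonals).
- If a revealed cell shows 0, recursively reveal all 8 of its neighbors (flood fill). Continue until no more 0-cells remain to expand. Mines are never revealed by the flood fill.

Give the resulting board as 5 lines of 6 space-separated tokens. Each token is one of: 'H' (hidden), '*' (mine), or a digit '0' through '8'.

H H H H H H
H H H H H H
H H H H H H
H H H H H H
H H H * H H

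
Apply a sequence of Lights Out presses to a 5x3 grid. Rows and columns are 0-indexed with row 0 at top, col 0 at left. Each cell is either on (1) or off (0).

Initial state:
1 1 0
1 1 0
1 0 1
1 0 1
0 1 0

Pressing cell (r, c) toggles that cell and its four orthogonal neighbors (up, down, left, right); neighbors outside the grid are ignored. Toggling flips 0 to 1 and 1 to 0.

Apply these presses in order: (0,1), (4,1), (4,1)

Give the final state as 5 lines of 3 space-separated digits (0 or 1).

Answer: 0 0 1
1 0 0
1 0 1
1 0 1
0 1 0

Derivation:
After press 1 at (0,1):
0 0 1
1 0 0
1 0 1
1 0 1
0 1 0

After press 2 at (4,1):
0 0 1
1 0 0
1 0 1
1 1 1
1 0 1

After press 3 at (4,1):
0 0 1
1 0 0
1 0 1
1 0 1
0 1 0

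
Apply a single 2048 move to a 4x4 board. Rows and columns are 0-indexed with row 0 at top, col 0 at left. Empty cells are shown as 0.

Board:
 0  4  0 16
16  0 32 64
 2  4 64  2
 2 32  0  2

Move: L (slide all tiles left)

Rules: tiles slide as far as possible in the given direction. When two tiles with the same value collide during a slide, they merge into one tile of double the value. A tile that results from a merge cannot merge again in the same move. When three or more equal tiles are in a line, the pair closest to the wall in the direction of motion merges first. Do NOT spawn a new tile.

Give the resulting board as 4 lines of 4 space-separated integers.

Slide left:
row 0: [0, 4, 0, 16] -> [4, 16, 0, 0]
row 1: [16, 0, 32, 64] -> [16, 32, 64, 0]
row 2: [2, 4, 64, 2] -> [2, 4, 64, 2]
row 3: [2, 32, 0, 2] -> [2, 32, 2, 0]

Answer:  4 16  0  0
16 32 64  0
 2  4 64  2
 2 32  2  0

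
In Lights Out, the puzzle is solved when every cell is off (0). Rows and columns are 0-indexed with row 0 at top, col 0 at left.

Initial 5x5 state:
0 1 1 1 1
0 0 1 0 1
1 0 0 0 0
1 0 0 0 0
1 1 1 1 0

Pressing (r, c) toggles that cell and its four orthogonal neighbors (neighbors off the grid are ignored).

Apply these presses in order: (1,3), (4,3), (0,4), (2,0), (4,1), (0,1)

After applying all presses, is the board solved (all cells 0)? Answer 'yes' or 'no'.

Answer: no

Derivation:
After press 1 at (1,3):
0 1 1 0 1
0 0 0 1 0
1 0 0 1 0
1 0 0 0 0
1 1 1 1 0

After press 2 at (4,3):
0 1 1 0 1
0 0 0 1 0
1 0 0 1 0
1 0 0 1 0
1 1 0 0 1

After press 3 at (0,4):
0 1 1 1 0
0 0 0 1 1
1 0 0 1 0
1 0 0 1 0
1 1 0 0 1

After press 4 at (2,0):
0 1 1 1 0
1 0 0 1 1
0 1 0 1 0
0 0 0 1 0
1 1 0 0 1

After press 5 at (4,1):
0 1 1 1 0
1 0 0 1 1
0 1 0 1 0
0 1 0 1 0
0 0 1 0 1

After press 6 at (0,1):
1 0 0 1 0
1 1 0 1 1
0 1 0 1 0
0 1 0 1 0
0 0 1 0 1

Lights still on: 12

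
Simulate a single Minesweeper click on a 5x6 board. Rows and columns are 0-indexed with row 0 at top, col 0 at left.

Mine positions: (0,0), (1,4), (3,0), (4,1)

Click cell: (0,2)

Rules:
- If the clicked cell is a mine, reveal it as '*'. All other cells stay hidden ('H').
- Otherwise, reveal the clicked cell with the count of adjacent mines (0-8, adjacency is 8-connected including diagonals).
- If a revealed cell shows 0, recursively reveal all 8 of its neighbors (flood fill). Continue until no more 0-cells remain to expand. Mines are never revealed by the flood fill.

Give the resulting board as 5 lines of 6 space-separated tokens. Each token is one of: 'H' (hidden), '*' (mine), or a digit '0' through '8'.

H 1 0 1 H H
H 1 0 1 H H
H 1 0 1 1 1
H 2 1 0 0 0
H H 1 0 0 0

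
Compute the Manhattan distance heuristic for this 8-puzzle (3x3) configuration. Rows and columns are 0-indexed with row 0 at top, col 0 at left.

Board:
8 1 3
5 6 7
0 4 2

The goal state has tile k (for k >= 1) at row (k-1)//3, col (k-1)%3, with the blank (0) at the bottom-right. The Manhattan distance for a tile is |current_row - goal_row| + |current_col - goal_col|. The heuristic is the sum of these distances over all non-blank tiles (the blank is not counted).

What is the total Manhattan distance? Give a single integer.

Answer: 14

Derivation:
Tile 8: (0,0)->(2,1) = 3
Tile 1: (0,1)->(0,0) = 1
Tile 3: (0,2)->(0,2) = 0
Tile 5: (1,0)->(1,1) = 1
Tile 6: (1,1)->(1,2) = 1
Tile 7: (1,2)->(2,0) = 3
Tile 4: (2,1)->(1,0) = 2
Tile 2: (2,2)->(0,1) = 3
Sum: 3 + 1 + 0 + 1 + 1 + 3 + 2 + 3 = 14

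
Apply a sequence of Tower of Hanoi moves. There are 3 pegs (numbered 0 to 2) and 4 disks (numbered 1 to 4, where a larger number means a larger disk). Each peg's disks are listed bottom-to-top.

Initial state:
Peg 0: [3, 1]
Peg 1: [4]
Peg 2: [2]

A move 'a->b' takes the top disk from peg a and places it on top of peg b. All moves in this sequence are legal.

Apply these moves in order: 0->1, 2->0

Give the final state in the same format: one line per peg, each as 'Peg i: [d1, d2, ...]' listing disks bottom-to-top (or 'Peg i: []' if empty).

After move 1 (0->1):
Peg 0: [3]
Peg 1: [4, 1]
Peg 2: [2]

After move 2 (2->0):
Peg 0: [3, 2]
Peg 1: [4, 1]
Peg 2: []

Answer: Peg 0: [3, 2]
Peg 1: [4, 1]
Peg 2: []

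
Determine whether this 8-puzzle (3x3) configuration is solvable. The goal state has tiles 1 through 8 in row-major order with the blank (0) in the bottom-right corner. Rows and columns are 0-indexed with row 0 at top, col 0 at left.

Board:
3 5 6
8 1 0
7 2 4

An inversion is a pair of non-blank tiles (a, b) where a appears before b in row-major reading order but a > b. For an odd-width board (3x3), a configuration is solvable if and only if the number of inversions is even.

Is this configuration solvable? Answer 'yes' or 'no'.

Inversions (pairs i<j in row-major order where tile[i] > tile[j] > 0): 14
14 is even, so the puzzle is solvable.

Answer: yes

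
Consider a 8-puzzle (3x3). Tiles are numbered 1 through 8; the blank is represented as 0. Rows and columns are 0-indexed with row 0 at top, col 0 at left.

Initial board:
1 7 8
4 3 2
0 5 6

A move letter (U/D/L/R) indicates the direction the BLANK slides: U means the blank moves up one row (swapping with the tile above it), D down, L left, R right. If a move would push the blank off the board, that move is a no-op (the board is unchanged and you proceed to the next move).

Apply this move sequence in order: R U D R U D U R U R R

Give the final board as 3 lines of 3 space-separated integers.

Answer: 1 7 0
4 3 8
5 6 2

Derivation:
After move 1 (R):
1 7 8
4 3 2
5 0 6

After move 2 (U):
1 7 8
4 0 2
5 3 6

After move 3 (D):
1 7 8
4 3 2
5 0 6

After move 4 (R):
1 7 8
4 3 2
5 6 0

After move 5 (U):
1 7 8
4 3 0
5 6 2

After move 6 (D):
1 7 8
4 3 2
5 6 0

After move 7 (U):
1 7 8
4 3 0
5 6 2

After move 8 (R):
1 7 8
4 3 0
5 6 2

After move 9 (U):
1 7 0
4 3 8
5 6 2

After move 10 (R):
1 7 0
4 3 8
5 6 2

After move 11 (R):
1 7 0
4 3 8
5 6 2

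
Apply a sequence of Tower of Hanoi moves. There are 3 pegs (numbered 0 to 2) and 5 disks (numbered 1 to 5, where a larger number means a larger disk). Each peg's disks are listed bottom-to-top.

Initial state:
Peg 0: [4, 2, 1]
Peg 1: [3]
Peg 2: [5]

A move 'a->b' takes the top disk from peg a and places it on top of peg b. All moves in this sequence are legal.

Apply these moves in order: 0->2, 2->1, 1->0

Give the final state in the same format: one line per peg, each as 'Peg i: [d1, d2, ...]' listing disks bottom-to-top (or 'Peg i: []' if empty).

After move 1 (0->2):
Peg 0: [4, 2]
Peg 1: [3]
Peg 2: [5, 1]

After move 2 (2->1):
Peg 0: [4, 2]
Peg 1: [3, 1]
Peg 2: [5]

After move 3 (1->0):
Peg 0: [4, 2, 1]
Peg 1: [3]
Peg 2: [5]

Answer: Peg 0: [4, 2, 1]
Peg 1: [3]
Peg 2: [5]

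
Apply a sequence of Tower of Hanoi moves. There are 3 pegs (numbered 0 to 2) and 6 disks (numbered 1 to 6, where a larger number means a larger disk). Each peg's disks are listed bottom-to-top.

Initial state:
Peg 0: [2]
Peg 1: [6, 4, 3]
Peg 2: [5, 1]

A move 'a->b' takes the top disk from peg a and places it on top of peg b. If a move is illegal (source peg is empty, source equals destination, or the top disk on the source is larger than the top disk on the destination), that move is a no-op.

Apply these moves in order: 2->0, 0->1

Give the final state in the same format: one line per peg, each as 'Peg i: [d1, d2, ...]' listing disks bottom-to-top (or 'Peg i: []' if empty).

Answer: Peg 0: [2]
Peg 1: [6, 4, 3, 1]
Peg 2: [5]

Derivation:
After move 1 (2->0):
Peg 0: [2, 1]
Peg 1: [6, 4, 3]
Peg 2: [5]

After move 2 (0->1):
Peg 0: [2]
Peg 1: [6, 4, 3, 1]
Peg 2: [5]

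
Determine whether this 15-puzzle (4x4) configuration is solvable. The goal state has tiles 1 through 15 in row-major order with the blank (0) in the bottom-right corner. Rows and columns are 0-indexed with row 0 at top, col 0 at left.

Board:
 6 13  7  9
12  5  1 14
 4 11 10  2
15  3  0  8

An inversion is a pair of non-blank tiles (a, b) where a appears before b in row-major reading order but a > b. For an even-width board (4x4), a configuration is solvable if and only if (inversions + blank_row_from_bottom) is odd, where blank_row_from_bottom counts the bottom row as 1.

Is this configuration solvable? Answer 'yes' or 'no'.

Inversions: 56
Blank is in row 3 (0-indexed from top), which is row 1 counting from the bottom (bottom = 1).
56 + 1 = 57, which is odd, so the puzzle is solvable.

Answer: yes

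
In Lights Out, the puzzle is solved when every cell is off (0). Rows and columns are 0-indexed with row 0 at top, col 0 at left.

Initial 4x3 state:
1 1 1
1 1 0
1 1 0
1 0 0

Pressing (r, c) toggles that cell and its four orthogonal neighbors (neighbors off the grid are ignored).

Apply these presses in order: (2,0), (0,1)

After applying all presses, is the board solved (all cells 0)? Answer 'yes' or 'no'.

After press 1 at (2,0):
1 1 1
0 1 0
0 0 0
0 0 0

After press 2 at (0,1):
0 0 0
0 0 0
0 0 0
0 0 0

Lights still on: 0

Answer: yes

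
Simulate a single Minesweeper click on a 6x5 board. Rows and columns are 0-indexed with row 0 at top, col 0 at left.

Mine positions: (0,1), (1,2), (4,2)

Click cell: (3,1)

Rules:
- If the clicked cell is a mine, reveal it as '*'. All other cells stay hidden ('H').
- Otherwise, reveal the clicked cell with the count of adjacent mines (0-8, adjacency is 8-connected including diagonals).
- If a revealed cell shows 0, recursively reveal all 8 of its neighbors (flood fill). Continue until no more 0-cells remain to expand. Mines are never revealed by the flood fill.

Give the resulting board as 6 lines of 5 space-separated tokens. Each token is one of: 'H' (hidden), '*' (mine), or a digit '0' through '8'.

H H H H H
H H H H H
H H H H H
H 1 H H H
H H H H H
H H H H H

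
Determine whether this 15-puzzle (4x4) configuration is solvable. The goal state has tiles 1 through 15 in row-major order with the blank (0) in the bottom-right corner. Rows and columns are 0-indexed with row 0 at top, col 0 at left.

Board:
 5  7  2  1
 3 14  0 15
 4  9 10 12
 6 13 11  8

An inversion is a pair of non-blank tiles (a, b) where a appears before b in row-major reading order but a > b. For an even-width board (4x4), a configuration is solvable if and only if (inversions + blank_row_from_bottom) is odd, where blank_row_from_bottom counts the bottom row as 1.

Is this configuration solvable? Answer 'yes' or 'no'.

Inversions: 36
Blank is in row 1 (0-indexed from top), which is row 3 counting from the bottom (bottom = 1).
36 + 3 = 39, which is odd, so the puzzle is solvable.

Answer: yes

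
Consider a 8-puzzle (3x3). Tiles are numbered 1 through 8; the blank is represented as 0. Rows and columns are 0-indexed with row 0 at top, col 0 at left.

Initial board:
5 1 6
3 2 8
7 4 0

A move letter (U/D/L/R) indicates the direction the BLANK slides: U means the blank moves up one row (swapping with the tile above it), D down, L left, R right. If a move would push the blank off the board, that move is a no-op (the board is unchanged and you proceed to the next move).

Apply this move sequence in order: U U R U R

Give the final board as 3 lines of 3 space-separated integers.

After move 1 (U):
5 1 6
3 2 0
7 4 8

After move 2 (U):
5 1 0
3 2 6
7 4 8

After move 3 (R):
5 1 0
3 2 6
7 4 8

After move 4 (U):
5 1 0
3 2 6
7 4 8

After move 5 (R):
5 1 0
3 2 6
7 4 8

Answer: 5 1 0
3 2 6
7 4 8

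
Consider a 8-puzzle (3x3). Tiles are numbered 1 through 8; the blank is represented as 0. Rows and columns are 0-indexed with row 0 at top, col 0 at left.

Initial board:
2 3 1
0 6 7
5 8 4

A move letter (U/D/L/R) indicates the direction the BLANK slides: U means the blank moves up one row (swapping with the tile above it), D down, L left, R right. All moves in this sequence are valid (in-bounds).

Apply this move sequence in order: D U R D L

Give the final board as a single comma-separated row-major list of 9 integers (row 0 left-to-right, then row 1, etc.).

Answer: 2, 3, 1, 6, 8, 7, 0, 5, 4

Derivation:
After move 1 (D):
2 3 1
5 6 7
0 8 4

After move 2 (U):
2 3 1
0 6 7
5 8 4

After move 3 (R):
2 3 1
6 0 7
5 8 4

After move 4 (D):
2 3 1
6 8 7
5 0 4

After move 5 (L):
2 3 1
6 8 7
0 5 4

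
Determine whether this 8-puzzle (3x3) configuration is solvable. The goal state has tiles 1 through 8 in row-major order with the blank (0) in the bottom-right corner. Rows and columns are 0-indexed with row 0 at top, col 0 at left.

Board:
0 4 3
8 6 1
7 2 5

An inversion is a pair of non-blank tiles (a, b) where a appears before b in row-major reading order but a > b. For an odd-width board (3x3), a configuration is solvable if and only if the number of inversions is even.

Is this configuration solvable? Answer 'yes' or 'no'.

Answer: no

Derivation:
Inversions (pairs i<j in row-major order where tile[i] > tile[j] > 0): 15
15 is odd, so the puzzle is not solvable.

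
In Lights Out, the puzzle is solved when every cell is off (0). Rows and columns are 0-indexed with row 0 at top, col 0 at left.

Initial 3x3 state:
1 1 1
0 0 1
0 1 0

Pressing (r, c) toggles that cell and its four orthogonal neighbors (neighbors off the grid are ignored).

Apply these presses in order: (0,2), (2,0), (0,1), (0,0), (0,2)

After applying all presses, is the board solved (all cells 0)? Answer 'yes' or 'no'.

After press 1 at (0,2):
1 0 0
0 0 0
0 1 0

After press 2 at (2,0):
1 0 0
1 0 0
1 0 0

After press 3 at (0,1):
0 1 1
1 1 0
1 0 0

After press 4 at (0,0):
1 0 1
0 1 0
1 0 0

After press 5 at (0,2):
1 1 0
0 1 1
1 0 0

Lights still on: 5

Answer: no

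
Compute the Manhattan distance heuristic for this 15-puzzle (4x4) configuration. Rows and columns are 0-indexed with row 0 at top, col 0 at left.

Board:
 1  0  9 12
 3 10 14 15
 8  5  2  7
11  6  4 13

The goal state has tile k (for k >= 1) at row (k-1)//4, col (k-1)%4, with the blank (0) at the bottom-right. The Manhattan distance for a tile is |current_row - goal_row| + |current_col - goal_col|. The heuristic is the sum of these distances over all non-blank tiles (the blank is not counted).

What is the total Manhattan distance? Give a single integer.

Tile 1: at (0,0), goal (0,0), distance |0-0|+|0-0| = 0
Tile 9: at (0,2), goal (2,0), distance |0-2|+|2-0| = 4
Tile 12: at (0,3), goal (2,3), distance |0-2|+|3-3| = 2
Tile 3: at (1,0), goal (0,2), distance |1-0|+|0-2| = 3
Tile 10: at (1,1), goal (2,1), distance |1-2|+|1-1| = 1
Tile 14: at (1,2), goal (3,1), distance |1-3|+|2-1| = 3
Tile 15: at (1,3), goal (3,2), distance |1-3|+|3-2| = 3
Tile 8: at (2,0), goal (1,3), distance |2-1|+|0-3| = 4
Tile 5: at (2,1), goal (1,0), distance |2-1|+|1-0| = 2
Tile 2: at (2,2), goal (0,1), distance |2-0|+|2-1| = 3
Tile 7: at (2,3), goal (1,2), distance |2-1|+|3-2| = 2
Tile 11: at (3,0), goal (2,2), distance |3-2|+|0-2| = 3
Tile 6: at (3,1), goal (1,1), distance |3-1|+|1-1| = 2
Tile 4: at (3,2), goal (0,3), distance |3-0|+|2-3| = 4
Tile 13: at (3,3), goal (3,0), distance |3-3|+|3-0| = 3
Sum: 0 + 4 + 2 + 3 + 1 + 3 + 3 + 4 + 2 + 3 + 2 + 3 + 2 + 4 + 3 = 39

Answer: 39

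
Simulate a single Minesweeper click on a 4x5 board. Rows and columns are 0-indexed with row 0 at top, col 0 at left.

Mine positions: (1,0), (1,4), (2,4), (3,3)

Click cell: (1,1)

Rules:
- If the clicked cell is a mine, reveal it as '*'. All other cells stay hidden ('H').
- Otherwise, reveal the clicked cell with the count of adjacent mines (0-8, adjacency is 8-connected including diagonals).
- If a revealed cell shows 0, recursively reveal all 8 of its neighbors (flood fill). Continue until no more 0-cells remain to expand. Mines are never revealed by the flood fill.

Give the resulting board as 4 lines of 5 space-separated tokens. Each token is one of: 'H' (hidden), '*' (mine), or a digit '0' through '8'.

H H H H H
H 1 H H H
H H H H H
H H H H H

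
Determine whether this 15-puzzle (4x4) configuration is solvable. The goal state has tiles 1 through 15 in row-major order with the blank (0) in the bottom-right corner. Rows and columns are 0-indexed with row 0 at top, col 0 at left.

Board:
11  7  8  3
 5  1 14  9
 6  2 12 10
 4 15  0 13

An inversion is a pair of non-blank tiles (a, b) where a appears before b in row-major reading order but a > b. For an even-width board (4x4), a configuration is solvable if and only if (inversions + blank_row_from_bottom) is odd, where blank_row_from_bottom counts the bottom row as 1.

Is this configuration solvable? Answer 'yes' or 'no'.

Inversions: 43
Blank is in row 3 (0-indexed from top), which is row 1 counting from the bottom (bottom = 1).
43 + 1 = 44, which is even, so the puzzle is not solvable.

Answer: no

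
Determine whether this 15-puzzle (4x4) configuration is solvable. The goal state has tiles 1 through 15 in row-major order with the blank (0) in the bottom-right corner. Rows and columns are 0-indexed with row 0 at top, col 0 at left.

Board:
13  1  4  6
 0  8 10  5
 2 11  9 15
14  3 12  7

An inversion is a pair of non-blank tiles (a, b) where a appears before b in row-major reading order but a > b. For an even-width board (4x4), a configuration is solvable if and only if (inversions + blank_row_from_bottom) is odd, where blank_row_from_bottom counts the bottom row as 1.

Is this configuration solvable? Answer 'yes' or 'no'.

Inversions: 41
Blank is in row 1 (0-indexed from top), which is row 3 counting from the bottom (bottom = 1).
41 + 3 = 44, which is even, so the puzzle is not solvable.

Answer: no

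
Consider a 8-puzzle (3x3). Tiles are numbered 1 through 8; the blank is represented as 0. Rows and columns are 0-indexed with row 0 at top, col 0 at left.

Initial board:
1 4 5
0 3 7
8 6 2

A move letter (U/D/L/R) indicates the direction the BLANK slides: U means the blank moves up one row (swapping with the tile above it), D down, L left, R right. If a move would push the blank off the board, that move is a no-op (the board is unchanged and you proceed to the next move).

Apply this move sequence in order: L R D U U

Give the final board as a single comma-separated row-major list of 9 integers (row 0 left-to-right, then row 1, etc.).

After move 1 (L):
1 4 5
0 3 7
8 6 2

After move 2 (R):
1 4 5
3 0 7
8 6 2

After move 3 (D):
1 4 5
3 6 7
8 0 2

After move 4 (U):
1 4 5
3 0 7
8 6 2

After move 5 (U):
1 0 5
3 4 7
8 6 2

Answer: 1, 0, 5, 3, 4, 7, 8, 6, 2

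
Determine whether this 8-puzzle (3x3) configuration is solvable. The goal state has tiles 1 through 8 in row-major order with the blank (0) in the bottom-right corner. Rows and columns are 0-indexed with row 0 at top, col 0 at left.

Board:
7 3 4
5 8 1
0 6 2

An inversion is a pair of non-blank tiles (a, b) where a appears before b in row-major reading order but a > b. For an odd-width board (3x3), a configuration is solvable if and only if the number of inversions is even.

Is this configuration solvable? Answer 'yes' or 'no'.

Answer: yes

Derivation:
Inversions (pairs i<j in row-major order where tile[i] > tile[j] > 0): 16
16 is even, so the puzzle is solvable.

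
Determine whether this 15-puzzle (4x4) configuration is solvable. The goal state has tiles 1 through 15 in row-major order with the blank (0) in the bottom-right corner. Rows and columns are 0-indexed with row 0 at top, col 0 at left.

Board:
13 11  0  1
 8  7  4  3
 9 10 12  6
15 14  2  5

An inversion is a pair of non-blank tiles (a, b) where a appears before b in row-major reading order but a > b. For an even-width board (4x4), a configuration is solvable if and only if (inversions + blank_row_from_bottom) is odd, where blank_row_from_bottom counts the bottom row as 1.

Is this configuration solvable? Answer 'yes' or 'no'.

Inversions: 52
Blank is in row 0 (0-indexed from top), which is row 4 counting from the bottom (bottom = 1).
52 + 4 = 56, which is even, so the puzzle is not solvable.

Answer: no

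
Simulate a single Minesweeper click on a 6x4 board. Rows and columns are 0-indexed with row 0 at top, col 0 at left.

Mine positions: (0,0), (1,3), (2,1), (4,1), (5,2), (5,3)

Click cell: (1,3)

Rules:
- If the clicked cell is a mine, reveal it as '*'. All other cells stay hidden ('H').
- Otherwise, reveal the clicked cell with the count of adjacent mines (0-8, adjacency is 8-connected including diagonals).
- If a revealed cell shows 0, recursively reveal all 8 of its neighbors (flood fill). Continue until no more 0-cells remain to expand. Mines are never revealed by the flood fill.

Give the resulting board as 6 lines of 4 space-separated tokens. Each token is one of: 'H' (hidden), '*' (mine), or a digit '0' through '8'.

H H H H
H H H *
H H H H
H H H H
H H H H
H H H H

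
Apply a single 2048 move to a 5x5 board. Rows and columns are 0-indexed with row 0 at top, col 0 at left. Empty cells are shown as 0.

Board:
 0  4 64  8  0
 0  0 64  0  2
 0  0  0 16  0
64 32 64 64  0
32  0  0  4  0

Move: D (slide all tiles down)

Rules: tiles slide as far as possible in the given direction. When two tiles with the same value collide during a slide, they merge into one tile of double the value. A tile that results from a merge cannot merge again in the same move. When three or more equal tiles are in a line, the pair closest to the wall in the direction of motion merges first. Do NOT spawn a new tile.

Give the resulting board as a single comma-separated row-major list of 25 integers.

Answer: 0, 0, 0, 0, 0, 0, 0, 0, 8, 0, 0, 0, 0, 16, 0, 64, 4, 64, 64, 0, 32, 32, 128, 4, 2

Derivation:
Slide down:
col 0: [0, 0, 0, 64, 32] -> [0, 0, 0, 64, 32]
col 1: [4, 0, 0, 32, 0] -> [0, 0, 0, 4, 32]
col 2: [64, 64, 0, 64, 0] -> [0, 0, 0, 64, 128]
col 3: [8, 0, 16, 64, 4] -> [0, 8, 16, 64, 4]
col 4: [0, 2, 0, 0, 0] -> [0, 0, 0, 0, 2]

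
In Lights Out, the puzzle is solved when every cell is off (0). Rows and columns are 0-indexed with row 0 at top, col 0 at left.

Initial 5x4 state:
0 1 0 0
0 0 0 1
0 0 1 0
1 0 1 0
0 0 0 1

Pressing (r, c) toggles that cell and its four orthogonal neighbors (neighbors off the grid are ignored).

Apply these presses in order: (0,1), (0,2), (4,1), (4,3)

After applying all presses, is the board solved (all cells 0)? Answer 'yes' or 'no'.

Answer: no

Derivation:
After press 1 at (0,1):
1 0 1 0
0 1 0 1
0 0 1 0
1 0 1 0
0 0 0 1

After press 2 at (0,2):
1 1 0 1
0 1 1 1
0 0 1 0
1 0 1 0
0 0 0 1

After press 3 at (4,1):
1 1 0 1
0 1 1 1
0 0 1 0
1 1 1 0
1 1 1 1

After press 4 at (4,3):
1 1 0 1
0 1 1 1
0 0 1 0
1 1 1 1
1 1 0 0

Lights still on: 13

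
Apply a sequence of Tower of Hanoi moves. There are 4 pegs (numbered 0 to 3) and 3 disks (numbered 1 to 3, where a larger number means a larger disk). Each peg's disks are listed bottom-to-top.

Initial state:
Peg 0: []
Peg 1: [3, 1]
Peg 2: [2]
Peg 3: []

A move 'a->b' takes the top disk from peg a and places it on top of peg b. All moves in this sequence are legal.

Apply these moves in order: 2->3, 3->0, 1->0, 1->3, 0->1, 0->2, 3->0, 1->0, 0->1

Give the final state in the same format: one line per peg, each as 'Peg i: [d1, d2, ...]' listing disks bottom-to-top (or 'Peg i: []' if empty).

Answer: Peg 0: [3]
Peg 1: [1]
Peg 2: [2]
Peg 3: []

Derivation:
After move 1 (2->3):
Peg 0: []
Peg 1: [3, 1]
Peg 2: []
Peg 3: [2]

After move 2 (3->0):
Peg 0: [2]
Peg 1: [3, 1]
Peg 2: []
Peg 3: []

After move 3 (1->0):
Peg 0: [2, 1]
Peg 1: [3]
Peg 2: []
Peg 3: []

After move 4 (1->3):
Peg 0: [2, 1]
Peg 1: []
Peg 2: []
Peg 3: [3]

After move 5 (0->1):
Peg 0: [2]
Peg 1: [1]
Peg 2: []
Peg 3: [3]

After move 6 (0->2):
Peg 0: []
Peg 1: [1]
Peg 2: [2]
Peg 3: [3]

After move 7 (3->0):
Peg 0: [3]
Peg 1: [1]
Peg 2: [2]
Peg 3: []

After move 8 (1->0):
Peg 0: [3, 1]
Peg 1: []
Peg 2: [2]
Peg 3: []

After move 9 (0->1):
Peg 0: [3]
Peg 1: [1]
Peg 2: [2]
Peg 3: []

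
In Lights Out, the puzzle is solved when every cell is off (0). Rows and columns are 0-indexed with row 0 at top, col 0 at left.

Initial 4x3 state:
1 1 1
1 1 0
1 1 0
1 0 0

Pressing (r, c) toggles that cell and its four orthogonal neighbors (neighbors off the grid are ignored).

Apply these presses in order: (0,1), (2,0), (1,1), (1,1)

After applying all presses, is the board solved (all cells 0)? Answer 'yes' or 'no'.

After press 1 at (0,1):
0 0 0
1 0 0
1 1 0
1 0 0

After press 2 at (2,0):
0 0 0
0 0 0
0 0 0
0 0 0

After press 3 at (1,1):
0 1 0
1 1 1
0 1 0
0 0 0

After press 4 at (1,1):
0 0 0
0 0 0
0 0 0
0 0 0

Lights still on: 0

Answer: yes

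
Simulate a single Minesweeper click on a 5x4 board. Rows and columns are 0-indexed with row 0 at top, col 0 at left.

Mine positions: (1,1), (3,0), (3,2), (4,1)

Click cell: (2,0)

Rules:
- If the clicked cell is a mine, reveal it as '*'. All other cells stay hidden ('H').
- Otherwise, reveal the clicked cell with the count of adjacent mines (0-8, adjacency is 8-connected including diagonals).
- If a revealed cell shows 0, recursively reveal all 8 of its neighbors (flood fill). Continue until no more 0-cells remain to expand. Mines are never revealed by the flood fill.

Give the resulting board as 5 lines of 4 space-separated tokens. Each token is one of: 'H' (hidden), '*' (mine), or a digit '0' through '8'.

H H H H
H H H H
2 H H H
H H H H
H H H H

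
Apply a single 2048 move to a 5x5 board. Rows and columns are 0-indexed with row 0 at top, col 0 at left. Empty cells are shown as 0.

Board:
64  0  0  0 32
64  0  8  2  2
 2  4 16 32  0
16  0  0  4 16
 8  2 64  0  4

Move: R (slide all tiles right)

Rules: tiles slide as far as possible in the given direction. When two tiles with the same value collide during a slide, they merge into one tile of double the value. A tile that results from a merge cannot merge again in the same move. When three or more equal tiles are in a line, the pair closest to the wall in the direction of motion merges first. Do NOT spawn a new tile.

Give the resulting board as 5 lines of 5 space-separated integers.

Slide right:
row 0: [64, 0, 0, 0, 32] -> [0, 0, 0, 64, 32]
row 1: [64, 0, 8, 2, 2] -> [0, 0, 64, 8, 4]
row 2: [2, 4, 16, 32, 0] -> [0, 2, 4, 16, 32]
row 3: [16, 0, 0, 4, 16] -> [0, 0, 16, 4, 16]
row 4: [8, 2, 64, 0, 4] -> [0, 8, 2, 64, 4]

Answer:  0  0  0 64 32
 0  0 64  8  4
 0  2  4 16 32
 0  0 16  4 16
 0  8  2 64  4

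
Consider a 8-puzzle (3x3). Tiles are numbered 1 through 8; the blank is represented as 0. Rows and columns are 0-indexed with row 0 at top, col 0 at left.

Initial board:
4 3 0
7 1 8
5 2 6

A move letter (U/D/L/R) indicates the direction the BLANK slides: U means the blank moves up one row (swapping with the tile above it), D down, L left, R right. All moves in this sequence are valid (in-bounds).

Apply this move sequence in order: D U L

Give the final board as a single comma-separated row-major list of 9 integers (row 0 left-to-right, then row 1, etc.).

Answer: 4, 0, 3, 7, 1, 8, 5, 2, 6

Derivation:
After move 1 (D):
4 3 8
7 1 0
5 2 6

After move 2 (U):
4 3 0
7 1 8
5 2 6

After move 3 (L):
4 0 3
7 1 8
5 2 6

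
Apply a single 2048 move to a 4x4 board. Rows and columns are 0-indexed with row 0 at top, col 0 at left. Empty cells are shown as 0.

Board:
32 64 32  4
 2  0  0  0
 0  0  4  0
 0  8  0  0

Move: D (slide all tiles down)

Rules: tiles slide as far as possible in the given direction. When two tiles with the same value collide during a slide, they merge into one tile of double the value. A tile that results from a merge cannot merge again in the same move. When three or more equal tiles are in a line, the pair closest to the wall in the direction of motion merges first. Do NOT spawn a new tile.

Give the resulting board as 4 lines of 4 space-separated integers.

Answer:  0  0  0  0
 0  0  0  0
32 64 32  0
 2  8  4  4

Derivation:
Slide down:
col 0: [32, 2, 0, 0] -> [0, 0, 32, 2]
col 1: [64, 0, 0, 8] -> [0, 0, 64, 8]
col 2: [32, 0, 4, 0] -> [0, 0, 32, 4]
col 3: [4, 0, 0, 0] -> [0, 0, 0, 4]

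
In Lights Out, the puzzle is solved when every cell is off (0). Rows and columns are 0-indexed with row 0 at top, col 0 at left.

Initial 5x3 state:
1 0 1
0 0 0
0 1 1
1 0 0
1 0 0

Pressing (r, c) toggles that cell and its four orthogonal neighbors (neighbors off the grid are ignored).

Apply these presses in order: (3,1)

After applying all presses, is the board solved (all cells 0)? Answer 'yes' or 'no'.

After press 1 at (3,1):
1 0 1
0 0 0
0 0 1
0 1 1
1 1 0

Lights still on: 7

Answer: no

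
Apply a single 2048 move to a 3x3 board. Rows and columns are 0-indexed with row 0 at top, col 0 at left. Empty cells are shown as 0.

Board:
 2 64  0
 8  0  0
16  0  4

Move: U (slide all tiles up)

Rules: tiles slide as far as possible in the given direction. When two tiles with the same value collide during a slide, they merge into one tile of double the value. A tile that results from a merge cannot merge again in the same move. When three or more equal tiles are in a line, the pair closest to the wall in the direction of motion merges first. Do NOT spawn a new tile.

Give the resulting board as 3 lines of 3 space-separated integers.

Answer:  2 64  4
 8  0  0
16  0  0

Derivation:
Slide up:
col 0: [2, 8, 16] -> [2, 8, 16]
col 1: [64, 0, 0] -> [64, 0, 0]
col 2: [0, 0, 4] -> [4, 0, 0]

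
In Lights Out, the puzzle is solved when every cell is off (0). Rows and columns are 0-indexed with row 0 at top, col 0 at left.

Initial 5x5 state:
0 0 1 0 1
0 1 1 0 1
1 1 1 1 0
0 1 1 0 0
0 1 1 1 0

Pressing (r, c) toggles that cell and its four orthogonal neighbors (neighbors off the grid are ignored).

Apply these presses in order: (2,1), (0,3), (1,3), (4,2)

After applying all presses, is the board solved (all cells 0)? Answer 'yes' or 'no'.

After press 1 at (2,1):
0 0 1 0 1
0 0 1 0 1
0 0 0 1 0
0 0 1 0 0
0 1 1 1 0

After press 2 at (0,3):
0 0 0 1 0
0 0 1 1 1
0 0 0 1 0
0 0 1 0 0
0 1 1 1 0

After press 3 at (1,3):
0 0 0 0 0
0 0 0 0 0
0 0 0 0 0
0 0 1 0 0
0 1 1 1 0

After press 4 at (4,2):
0 0 0 0 0
0 0 0 0 0
0 0 0 0 0
0 0 0 0 0
0 0 0 0 0

Lights still on: 0

Answer: yes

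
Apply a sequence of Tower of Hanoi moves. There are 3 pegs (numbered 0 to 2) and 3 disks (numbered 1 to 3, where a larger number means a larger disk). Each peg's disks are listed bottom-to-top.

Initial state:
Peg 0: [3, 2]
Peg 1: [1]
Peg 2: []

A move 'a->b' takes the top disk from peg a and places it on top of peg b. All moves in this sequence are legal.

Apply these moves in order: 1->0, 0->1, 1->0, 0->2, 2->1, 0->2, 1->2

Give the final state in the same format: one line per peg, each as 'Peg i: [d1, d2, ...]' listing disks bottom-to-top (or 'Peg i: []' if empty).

Answer: Peg 0: [3]
Peg 1: []
Peg 2: [2, 1]

Derivation:
After move 1 (1->0):
Peg 0: [3, 2, 1]
Peg 1: []
Peg 2: []

After move 2 (0->1):
Peg 0: [3, 2]
Peg 1: [1]
Peg 2: []

After move 3 (1->0):
Peg 0: [3, 2, 1]
Peg 1: []
Peg 2: []

After move 4 (0->2):
Peg 0: [3, 2]
Peg 1: []
Peg 2: [1]

After move 5 (2->1):
Peg 0: [3, 2]
Peg 1: [1]
Peg 2: []

After move 6 (0->2):
Peg 0: [3]
Peg 1: [1]
Peg 2: [2]

After move 7 (1->2):
Peg 0: [3]
Peg 1: []
Peg 2: [2, 1]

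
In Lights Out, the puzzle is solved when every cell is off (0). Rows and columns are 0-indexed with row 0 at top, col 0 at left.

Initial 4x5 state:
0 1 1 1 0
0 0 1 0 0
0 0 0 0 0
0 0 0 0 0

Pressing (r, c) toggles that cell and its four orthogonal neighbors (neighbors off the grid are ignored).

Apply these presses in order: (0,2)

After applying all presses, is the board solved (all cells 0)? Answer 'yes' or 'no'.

After press 1 at (0,2):
0 0 0 0 0
0 0 0 0 0
0 0 0 0 0
0 0 0 0 0

Lights still on: 0

Answer: yes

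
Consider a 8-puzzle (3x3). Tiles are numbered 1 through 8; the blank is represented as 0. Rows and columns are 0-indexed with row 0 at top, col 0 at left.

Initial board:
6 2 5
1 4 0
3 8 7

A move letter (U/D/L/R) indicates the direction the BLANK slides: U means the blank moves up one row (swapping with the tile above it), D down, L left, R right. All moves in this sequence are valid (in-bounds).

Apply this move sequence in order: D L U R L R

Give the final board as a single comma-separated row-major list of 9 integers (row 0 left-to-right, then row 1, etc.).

Answer: 6, 2, 5, 1, 7, 0, 3, 4, 8

Derivation:
After move 1 (D):
6 2 5
1 4 7
3 8 0

After move 2 (L):
6 2 5
1 4 7
3 0 8

After move 3 (U):
6 2 5
1 0 7
3 4 8

After move 4 (R):
6 2 5
1 7 0
3 4 8

After move 5 (L):
6 2 5
1 0 7
3 4 8

After move 6 (R):
6 2 5
1 7 0
3 4 8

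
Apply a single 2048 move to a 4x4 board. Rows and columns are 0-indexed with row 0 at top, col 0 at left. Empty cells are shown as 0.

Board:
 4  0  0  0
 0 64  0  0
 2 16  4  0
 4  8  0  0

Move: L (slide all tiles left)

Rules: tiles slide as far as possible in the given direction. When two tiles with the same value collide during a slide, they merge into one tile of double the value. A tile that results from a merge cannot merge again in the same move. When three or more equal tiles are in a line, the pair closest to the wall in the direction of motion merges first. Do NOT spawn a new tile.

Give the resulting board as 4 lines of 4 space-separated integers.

Answer:  4  0  0  0
64  0  0  0
 2 16  4  0
 4  8  0  0

Derivation:
Slide left:
row 0: [4, 0, 0, 0] -> [4, 0, 0, 0]
row 1: [0, 64, 0, 0] -> [64, 0, 0, 0]
row 2: [2, 16, 4, 0] -> [2, 16, 4, 0]
row 3: [4, 8, 0, 0] -> [4, 8, 0, 0]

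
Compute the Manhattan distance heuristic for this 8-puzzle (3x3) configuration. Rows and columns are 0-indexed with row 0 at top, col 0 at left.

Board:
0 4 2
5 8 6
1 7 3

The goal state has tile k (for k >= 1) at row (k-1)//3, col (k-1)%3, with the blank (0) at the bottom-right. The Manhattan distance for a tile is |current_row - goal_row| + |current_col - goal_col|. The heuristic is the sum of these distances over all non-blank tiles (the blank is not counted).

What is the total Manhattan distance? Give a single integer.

Tile 4: at (0,1), goal (1,0), distance |0-1|+|1-0| = 2
Tile 2: at (0,2), goal (0,1), distance |0-0|+|2-1| = 1
Tile 5: at (1,0), goal (1,1), distance |1-1|+|0-1| = 1
Tile 8: at (1,1), goal (2,1), distance |1-2|+|1-1| = 1
Tile 6: at (1,2), goal (1,2), distance |1-1|+|2-2| = 0
Tile 1: at (2,0), goal (0,0), distance |2-0|+|0-0| = 2
Tile 7: at (2,1), goal (2,0), distance |2-2|+|1-0| = 1
Tile 3: at (2,2), goal (0,2), distance |2-0|+|2-2| = 2
Sum: 2 + 1 + 1 + 1 + 0 + 2 + 1 + 2 = 10

Answer: 10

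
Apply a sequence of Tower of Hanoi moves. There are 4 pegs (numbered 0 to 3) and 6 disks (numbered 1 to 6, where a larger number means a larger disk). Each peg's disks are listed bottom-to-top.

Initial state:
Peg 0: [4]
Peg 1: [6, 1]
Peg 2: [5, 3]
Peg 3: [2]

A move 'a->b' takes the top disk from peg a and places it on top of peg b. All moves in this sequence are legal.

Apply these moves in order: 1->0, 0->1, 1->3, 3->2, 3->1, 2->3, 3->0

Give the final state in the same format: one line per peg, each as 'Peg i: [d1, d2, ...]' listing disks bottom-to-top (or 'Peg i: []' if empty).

After move 1 (1->0):
Peg 0: [4, 1]
Peg 1: [6]
Peg 2: [5, 3]
Peg 3: [2]

After move 2 (0->1):
Peg 0: [4]
Peg 1: [6, 1]
Peg 2: [5, 3]
Peg 3: [2]

After move 3 (1->3):
Peg 0: [4]
Peg 1: [6]
Peg 2: [5, 3]
Peg 3: [2, 1]

After move 4 (3->2):
Peg 0: [4]
Peg 1: [6]
Peg 2: [5, 3, 1]
Peg 3: [2]

After move 5 (3->1):
Peg 0: [4]
Peg 1: [6, 2]
Peg 2: [5, 3, 1]
Peg 3: []

After move 6 (2->3):
Peg 0: [4]
Peg 1: [6, 2]
Peg 2: [5, 3]
Peg 3: [1]

After move 7 (3->0):
Peg 0: [4, 1]
Peg 1: [6, 2]
Peg 2: [5, 3]
Peg 3: []

Answer: Peg 0: [4, 1]
Peg 1: [6, 2]
Peg 2: [5, 3]
Peg 3: []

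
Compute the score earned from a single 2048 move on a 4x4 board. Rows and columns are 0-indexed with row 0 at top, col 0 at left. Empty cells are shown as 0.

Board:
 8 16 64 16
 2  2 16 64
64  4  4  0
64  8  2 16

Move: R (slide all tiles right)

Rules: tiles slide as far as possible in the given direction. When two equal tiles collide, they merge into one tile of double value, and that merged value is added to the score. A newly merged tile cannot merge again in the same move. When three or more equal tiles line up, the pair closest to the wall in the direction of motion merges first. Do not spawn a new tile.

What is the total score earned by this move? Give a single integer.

Answer: 12

Derivation:
Slide right:
row 0: [8, 16, 64, 16] -> [8, 16, 64, 16]  score +0 (running 0)
row 1: [2, 2, 16, 64] -> [0, 4, 16, 64]  score +4 (running 4)
row 2: [64, 4, 4, 0] -> [0, 0, 64, 8]  score +8 (running 12)
row 3: [64, 8, 2, 16] -> [64, 8, 2, 16]  score +0 (running 12)
Board after move:
 8 16 64 16
 0  4 16 64
 0  0 64  8
64  8  2 16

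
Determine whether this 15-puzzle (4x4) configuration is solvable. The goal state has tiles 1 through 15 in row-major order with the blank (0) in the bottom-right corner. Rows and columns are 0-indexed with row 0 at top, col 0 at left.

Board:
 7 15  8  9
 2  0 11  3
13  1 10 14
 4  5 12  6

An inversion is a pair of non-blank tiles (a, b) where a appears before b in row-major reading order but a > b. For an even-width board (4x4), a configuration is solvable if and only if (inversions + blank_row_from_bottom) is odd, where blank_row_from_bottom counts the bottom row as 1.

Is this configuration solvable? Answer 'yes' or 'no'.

Answer: no

Derivation:
Inversions: 53
Blank is in row 1 (0-indexed from top), which is row 3 counting from the bottom (bottom = 1).
53 + 3 = 56, which is even, so the puzzle is not solvable.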